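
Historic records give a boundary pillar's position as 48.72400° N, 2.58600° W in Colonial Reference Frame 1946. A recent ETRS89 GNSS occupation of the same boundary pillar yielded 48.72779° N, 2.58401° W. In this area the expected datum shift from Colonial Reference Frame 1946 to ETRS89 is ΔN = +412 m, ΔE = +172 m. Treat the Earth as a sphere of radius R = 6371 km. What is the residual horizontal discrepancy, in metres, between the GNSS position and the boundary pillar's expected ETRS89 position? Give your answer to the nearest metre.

28 m

Observed coordinate differences: Δφ = +0.00379°, Δλ = +0.00199°.
Converting to metres (1° lat = 111195 m, cos φ = 0.659687): observed ΔN = 421.4 m, observed ΔE = 146.0 m.
Subtracting the expected shift leaves a residual of 421.4 − (412) = 9.4 m north and 146.0 − (172) = -26.0 m east.
Residual distance = √(9.4² + (-26.0)²) = 27.7 m.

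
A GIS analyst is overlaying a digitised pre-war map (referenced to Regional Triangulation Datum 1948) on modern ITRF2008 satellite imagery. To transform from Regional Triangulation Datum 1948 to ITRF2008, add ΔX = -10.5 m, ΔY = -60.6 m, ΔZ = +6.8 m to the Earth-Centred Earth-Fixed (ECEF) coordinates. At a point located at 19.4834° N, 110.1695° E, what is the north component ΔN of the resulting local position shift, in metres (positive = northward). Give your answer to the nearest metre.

ΔN = 24 m

The local north axis is (−sin φ cos λ, −sin φ sin λ, cos φ), giving ΔN = -1.208 + 18.973 + 6.411 = 24.18 m.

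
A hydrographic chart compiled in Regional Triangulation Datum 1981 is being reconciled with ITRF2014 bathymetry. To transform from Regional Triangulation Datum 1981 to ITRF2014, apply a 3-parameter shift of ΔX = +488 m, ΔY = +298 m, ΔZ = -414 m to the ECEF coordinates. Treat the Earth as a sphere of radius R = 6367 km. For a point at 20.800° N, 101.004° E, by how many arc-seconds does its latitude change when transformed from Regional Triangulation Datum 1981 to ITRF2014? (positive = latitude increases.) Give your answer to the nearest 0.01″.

sin φ = 0.355107, cos φ = 0.934826, sin λ = 0.981614, cos λ = -0.190878.
North component: ΔN = −sin φ cos λ·ΔX − sin φ sin λ·ΔY + cos φ·ΔZ = −(0.355107)(-0.190878)(488) − (0.355107)(0.981614)(298) + (0.934826)(-414) = -457.82 m.
1° of latitude spans πR/180 = 111125 m, so Δφ = -457.82 / 111125 × 3600 = -14.831″.

Δφ = -14.83″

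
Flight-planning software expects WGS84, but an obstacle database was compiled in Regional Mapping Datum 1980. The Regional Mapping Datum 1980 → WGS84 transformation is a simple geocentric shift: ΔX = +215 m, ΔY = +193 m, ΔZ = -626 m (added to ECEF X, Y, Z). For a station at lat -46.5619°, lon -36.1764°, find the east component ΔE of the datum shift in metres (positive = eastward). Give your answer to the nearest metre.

The local east axis at (φ, λ) is (−sin λ, cos λ, 0), so ΔE = −sin(-36.1764°)·215 + cos(-36.1764°)·193 = 282.70 m.

ΔE = 283 m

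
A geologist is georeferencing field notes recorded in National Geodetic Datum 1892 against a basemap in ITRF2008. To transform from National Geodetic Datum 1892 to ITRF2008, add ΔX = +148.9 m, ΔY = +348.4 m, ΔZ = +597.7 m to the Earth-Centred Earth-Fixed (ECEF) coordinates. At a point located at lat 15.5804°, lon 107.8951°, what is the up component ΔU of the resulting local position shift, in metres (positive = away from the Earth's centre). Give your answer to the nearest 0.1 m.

ΔU = 435.8 m

At φ = 15.5804°, λ = 107.8951°: sin φ = 0.268590, cos φ = 0.963255, sin λ = 0.951621, cos λ = -0.307275.
ΔU = cos φ cos λ·ΔX + cos φ sin λ·ΔY + sin φ·ΔZ = (0.963255)(-0.307275)(148.9) + (0.963255)(0.951621)(348.4) + (0.268590)(597.7) = 435.83 m.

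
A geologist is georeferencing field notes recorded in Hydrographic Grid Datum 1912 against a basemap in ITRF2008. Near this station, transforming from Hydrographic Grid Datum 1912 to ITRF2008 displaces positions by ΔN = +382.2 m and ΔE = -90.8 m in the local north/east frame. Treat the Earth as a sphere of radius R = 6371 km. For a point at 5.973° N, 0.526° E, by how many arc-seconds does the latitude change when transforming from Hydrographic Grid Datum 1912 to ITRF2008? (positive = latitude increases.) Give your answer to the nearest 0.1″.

On a sphere of radius R, 1 rad of latitude = R, so Δφ = ΔN / R = 382.2 / 6371000 = 5.9991e-05 rad = 12.374″.

Δφ = 12.4″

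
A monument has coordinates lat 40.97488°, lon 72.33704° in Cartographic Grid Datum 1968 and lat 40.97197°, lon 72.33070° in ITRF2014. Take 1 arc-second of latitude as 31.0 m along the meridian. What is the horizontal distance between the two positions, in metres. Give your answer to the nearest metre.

625 m

Δφ = 40.97197° − 40.97488° = -0.00291°; Δλ = 72.33070° − 72.33704° = -0.00634°.
1° of latitude = 3600 × 31.00 = 111600 m.
ΔN = Δφ × 111600 = -324.8 m; ΔE = Δλ × 111600 × cos(40.97488°) = -0.00634 × 111600 × 0.754997 = -534.2 m.
Distance = √(ΔE² + ΔN²) = √((-534.2)² + (-324.8)²) = 625.2 m.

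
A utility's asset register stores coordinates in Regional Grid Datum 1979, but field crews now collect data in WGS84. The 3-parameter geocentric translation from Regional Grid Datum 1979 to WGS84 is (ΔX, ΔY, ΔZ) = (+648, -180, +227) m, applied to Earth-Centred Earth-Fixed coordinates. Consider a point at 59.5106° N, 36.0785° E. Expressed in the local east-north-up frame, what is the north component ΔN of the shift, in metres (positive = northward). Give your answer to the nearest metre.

At φ = 59.5106°, λ = 36.0785°: sin φ = 0.861723, cos φ = 0.507379, sin λ = 0.588893, cos λ = 0.808211.
ΔN = −sin φ cos λ·ΔX − sin φ sin λ·ΔY + cos φ·ΔZ = −(0.861723)(0.808211)(648) − (0.861723)(0.588893)(-180) + (0.507379)(227) = -244.78 m.

ΔN = -245 m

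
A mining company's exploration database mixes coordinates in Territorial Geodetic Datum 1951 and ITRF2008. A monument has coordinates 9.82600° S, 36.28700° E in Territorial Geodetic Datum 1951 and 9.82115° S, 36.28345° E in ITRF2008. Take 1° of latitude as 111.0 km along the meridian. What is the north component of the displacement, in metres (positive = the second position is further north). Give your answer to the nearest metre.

ΔN = 538 m

Δφ = -9.82115° − -9.82600° = +0.00485°; Δλ = 36.28345° − 36.28700° = -0.00355°.
ΔN = Δφ × 111000 = 538.4 m; ΔE = Δλ × 111000 × cos(-9.82600°) = -0.00355 × 111000 × 0.985331 = -388.3 m.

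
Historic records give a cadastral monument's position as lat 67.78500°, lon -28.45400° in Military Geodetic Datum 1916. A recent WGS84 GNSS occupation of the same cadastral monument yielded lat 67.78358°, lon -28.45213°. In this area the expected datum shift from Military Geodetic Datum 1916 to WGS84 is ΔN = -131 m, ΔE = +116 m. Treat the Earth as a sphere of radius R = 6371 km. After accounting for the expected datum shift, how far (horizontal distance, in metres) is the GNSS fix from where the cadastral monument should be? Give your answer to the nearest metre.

Observed coordinate differences: Δφ = -0.00142°, Δλ = +0.00187°.
Converting to metres (1° lat = 111195 m, cos φ = 0.378083): observed ΔN = -157.9 m, observed ΔE = 78.6 m.
Subtracting the expected shift leaves a residual of -157.9 − (-131) = -26.9 m north and 78.6 − (116) = -37.4 m east.
Residual distance = √((-26.9)² + (-37.4)²) = 46.1 m.

46 m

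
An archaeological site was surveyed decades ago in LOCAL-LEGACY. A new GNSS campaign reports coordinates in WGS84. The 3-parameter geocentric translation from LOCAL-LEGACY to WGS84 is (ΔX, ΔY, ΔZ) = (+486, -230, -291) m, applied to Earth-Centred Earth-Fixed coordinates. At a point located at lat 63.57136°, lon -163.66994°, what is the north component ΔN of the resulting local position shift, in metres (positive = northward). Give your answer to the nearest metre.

The local north axis is (−sin φ cos λ, −sin φ sin λ, cos φ), giving ΔN = 417.651 − 57.911 − 129.519 = 230.22 m.

ΔN = 230 m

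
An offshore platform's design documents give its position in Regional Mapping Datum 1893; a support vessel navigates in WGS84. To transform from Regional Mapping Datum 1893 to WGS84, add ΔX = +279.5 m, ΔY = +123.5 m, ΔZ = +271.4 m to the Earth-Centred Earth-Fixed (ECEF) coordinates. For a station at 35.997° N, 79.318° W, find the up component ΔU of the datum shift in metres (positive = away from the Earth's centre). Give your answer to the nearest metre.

ΔU = 103 m

The local up (radial) axis is (cos φ cos λ, cos φ sin λ, sin φ), giving ΔU = 41.915 − 98.186 + 159.513 = 103.24 m.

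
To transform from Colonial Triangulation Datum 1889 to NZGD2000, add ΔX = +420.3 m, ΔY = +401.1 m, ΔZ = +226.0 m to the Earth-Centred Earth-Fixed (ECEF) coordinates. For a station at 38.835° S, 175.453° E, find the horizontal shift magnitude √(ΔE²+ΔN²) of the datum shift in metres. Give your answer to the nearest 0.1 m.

The local east axis at (φ, λ) is (−sin λ, cos λ, 0), so ΔE = −sin(175.453°)·420.3 + cos(175.453°)·401.1 = -433.16 m.
The local north axis is (−sin φ cos λ, −sin φ sin λ, cos φ), giving ΔN = -262.732 + 19.940 + 176.044 = -66.75 m.
Horizontal magnitude = √(ΔE² + ΔN²) = √((-433.16)² + (-66.75)²) = 438.27 m.

438.3 m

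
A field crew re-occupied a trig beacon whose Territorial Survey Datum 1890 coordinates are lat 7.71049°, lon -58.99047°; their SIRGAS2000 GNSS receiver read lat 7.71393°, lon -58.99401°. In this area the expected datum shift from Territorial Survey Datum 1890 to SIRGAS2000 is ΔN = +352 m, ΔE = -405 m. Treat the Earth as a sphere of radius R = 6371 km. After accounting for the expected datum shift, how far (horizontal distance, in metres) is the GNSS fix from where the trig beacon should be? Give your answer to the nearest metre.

34 m

Observed coordinate differences: Δφ = +0.00344°, Δλ = -0.00354°.
Converting to metres (1° lat = 111195 m, cos φ = 0.990959): observed ΔN = 382.5 m, observed ΔE = -390.1 m.
Subtracting the expected shift leaves a residual of 382.5 − (352) = 30.5 m north and -390.1 − (-405) = 14.9 m east.
Residual distance = √(30.5² + 14.9²) = 34.0 m.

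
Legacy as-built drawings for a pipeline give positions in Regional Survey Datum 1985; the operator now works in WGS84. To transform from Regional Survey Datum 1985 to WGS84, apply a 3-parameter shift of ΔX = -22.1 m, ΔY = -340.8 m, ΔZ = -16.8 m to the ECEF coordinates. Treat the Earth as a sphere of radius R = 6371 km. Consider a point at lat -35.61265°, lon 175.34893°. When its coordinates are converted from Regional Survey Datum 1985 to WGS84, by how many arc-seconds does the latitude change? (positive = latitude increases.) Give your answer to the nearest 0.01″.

sin φ = -0.582302, cos φ = 0.812972, sin λ = 0.081087, cos λ = -0.996707.
North component: ΔN = −sin φ cos λ·ΔX − sin φ sin λ·ΔY + cos φ·ΔZ = −(-0.582302)(-0.996707)(-22.1) − (-0.582302)(0.081087)(-340.8) + (0.812972)(-16.8) = -16.92 m.
1° of latitude spans πR/180 = 111195 m, so Δφ = -16.92 / 111195 × 3600 = -0.548″.

Δφ = -0.55″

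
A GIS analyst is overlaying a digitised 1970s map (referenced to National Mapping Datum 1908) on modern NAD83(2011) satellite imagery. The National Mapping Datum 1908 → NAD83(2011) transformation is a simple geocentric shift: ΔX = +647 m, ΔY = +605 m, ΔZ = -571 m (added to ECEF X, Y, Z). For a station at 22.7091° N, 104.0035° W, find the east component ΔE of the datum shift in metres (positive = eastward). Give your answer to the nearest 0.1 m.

ΔE = 481.4 m

The local east axis at (φ, λ) is (−sin λ, cos λ, 0), so ΔE = −sin(-104.0035°)·647 + cos(-104.0035°)·605 = 481.37 m.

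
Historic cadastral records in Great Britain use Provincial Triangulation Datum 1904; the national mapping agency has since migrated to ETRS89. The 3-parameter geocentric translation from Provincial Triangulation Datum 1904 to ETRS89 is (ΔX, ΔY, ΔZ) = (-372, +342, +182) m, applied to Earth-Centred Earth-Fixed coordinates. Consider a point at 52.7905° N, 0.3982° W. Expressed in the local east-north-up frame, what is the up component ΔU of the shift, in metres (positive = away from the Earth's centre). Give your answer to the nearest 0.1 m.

At φ = 52.7905°, λ = -0.3982°: sin φ = 0.796430, cos φ = 0.604731, sin λ = -0.006950, cos λ = 0.999976.
ΔU = cos φ cos λ·ΔX + cos φ sin λ·ΔY + sin φ·ΔZ = (0.604731)(0.999976)(-372) + (0.604731)(-0.006950)(342) + (0.796430)(182) = -81.44 m.

ΔU = -81.4 m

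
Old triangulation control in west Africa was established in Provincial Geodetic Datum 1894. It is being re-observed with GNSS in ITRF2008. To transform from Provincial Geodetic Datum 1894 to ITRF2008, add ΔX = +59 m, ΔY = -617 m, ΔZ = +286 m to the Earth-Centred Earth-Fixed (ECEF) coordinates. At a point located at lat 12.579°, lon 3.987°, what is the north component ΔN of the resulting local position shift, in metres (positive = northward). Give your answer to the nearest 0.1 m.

The local north axis is (−sin φ cos λ, −sin φ sin λ, cos φ), giving ΔN = -12.818 + 9.343 + 279.135 = 275.66 m.

ΔN = 275.7 m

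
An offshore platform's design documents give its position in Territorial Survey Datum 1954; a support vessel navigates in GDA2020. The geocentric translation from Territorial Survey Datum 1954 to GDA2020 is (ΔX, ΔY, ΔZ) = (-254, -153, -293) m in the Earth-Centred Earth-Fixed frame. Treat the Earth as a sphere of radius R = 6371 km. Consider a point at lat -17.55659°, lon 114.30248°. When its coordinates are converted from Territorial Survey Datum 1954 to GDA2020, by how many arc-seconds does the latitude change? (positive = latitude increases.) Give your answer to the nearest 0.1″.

sin φ = -0.301648, cos φ = 0.953419, sin λ = 0.911385, cos λ = -0.411554.
North component: ΔN = −sin φ cos λ·ΔX − sin φ sin λ·ΔY + cos φ·ΔZ = −(-0.301648)(-0.411554)(-254) − (-0.301648)(0.911385)(-153) + (0.953419)(-293) = -289.88 m.
1° of latitude spans πR/180 = 111195 m, so Δφ = -289.88 / 111195 × 3600 = -9.385″.

Δφ = -9.4″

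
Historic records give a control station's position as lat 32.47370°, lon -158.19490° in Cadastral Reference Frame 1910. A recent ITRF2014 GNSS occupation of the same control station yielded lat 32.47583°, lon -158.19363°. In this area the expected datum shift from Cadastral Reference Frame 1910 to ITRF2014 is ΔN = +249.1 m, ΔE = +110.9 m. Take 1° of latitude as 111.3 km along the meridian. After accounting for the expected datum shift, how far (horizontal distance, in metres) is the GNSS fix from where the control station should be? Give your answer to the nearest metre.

Observed coordinate differences: Δφ = +0.00213°, Δλ = +0.00127°.
Converting to metres (1° lat = 111300 m, cos φ = 0.843638): observed ΔN = 237.1 m, observed ΔE = 119.2 m.
Subtracting the expected shift leaves a residual of 237.1 − (249.1) = -12.0 m north and 119.2 − (110.9) = 8.3 m east.
Residual distance = √((-12.0)² + 8.3²) = 14.6 m.

15 m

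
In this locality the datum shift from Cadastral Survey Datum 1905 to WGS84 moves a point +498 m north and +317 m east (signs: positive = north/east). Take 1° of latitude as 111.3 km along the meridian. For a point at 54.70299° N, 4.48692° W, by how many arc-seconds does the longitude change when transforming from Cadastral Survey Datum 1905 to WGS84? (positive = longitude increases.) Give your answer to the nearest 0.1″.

Δλ = 17.7″

At latitude 54.70299°, cos φ = 0.577815.
1° of longitude at this latitude = 111.3 × cos φ = 64.31 km, so Δλ = 317.0 / 64310.8 = 0.0049292° = 17.745″.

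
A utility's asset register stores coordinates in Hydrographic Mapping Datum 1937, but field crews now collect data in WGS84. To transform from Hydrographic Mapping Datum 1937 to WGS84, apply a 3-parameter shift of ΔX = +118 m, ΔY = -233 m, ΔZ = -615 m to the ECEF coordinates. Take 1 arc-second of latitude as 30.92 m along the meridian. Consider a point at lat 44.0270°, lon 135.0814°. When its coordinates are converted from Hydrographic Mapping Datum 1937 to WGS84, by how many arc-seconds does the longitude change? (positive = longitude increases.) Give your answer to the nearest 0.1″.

Δλ = 3.7″

sin φ = 0.694997, cos φ = 0.719012, sin λ = 0.706101, cos λ = -0.708111.
East component: ΔE = −sin λ·ΔX + cos λ·ΔY = −(0.706101)(118) + (-0.708111)(-233) = 81.67 m.
1° of latitude spans 3600 × 30.92 = 111312 m; at latitude φ, 1° of longitude spans that × cos φ = 80034.7 m, so Δλ = 81.67 / 80034.7 × 3600 = 3.674″.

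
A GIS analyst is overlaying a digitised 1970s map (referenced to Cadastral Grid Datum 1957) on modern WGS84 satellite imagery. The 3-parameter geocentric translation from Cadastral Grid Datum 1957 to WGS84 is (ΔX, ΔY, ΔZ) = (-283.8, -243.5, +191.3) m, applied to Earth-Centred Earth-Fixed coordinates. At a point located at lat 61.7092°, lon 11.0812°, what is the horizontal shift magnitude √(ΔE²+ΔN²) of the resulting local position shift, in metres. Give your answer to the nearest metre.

At φ = 61.7092°, λ = 11.0812°: sin φ = 0.880553, cos φ = 0.473947, sin λ = 0.192200, cos λ = 0.981356.
ΔE = −sin λ·ΔX + cos λ·ΔY = −(0.192200)·(-283.8) + (0.981356)·(-243.5) = -184.41 m.
ΔN = −sin φ cos λ·ΔX − sin φ sin λ·ΔY + cos φ·ΔZ = −(0.880553)(0.981356)(-283.8) − (0.880553)(0.192200)(-243.5) + (0.473947)(191.3) = 377.12 m.
Horizontal magnitude = √(ΔE² + ΔN²) = √((-184.41)² + 377.12²) = 419.79 m.

420 m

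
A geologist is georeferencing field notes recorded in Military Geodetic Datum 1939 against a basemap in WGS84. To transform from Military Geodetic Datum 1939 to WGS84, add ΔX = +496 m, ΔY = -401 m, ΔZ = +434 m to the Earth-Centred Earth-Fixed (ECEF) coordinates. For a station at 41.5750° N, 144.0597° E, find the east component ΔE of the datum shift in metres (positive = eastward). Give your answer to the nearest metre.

At φ = 41.5750°, λ = 144.0597°: sin φ = 0.663600, cos φ = 0.748088, sin λ = 0.586942, cos λ = -0.809629.
ΔE = −sin λ·ΔX + cos λ·ΔY = −(0.586942)·(496) + (-0.809629)·(-401) = 33.54 m.

ΔE = 34 m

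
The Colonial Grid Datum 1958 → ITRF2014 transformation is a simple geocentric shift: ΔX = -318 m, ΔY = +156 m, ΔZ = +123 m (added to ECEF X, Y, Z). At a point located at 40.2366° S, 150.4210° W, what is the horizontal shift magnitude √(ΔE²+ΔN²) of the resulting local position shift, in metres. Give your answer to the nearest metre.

At φ = -40.2366°, λ = -150.4210°: sin φ = -0.645945, cos φ = 0.763384, sin λ = -0.493623, cos λ = -0.869676.
ΔE = −sin λ·ΔX + cos λ·ΔY = −(-0.493623)·(-318) + (-0.869676)·(156) = -292.64 m.
ΔN = −sin φ cos λ·ΔX − sin φ sin λ·ΔY + cos φ·ΔZ = −(-0.645945)(-0.869676)(-318) − (-0.645945)(-0.493623)(156) + (0.763384)(123) = 222.80 m.
Horizontal magnitude = √(ΔE² + ΔN²) = √((-292.64)² + 222.80²) = 367.80 m.

368 m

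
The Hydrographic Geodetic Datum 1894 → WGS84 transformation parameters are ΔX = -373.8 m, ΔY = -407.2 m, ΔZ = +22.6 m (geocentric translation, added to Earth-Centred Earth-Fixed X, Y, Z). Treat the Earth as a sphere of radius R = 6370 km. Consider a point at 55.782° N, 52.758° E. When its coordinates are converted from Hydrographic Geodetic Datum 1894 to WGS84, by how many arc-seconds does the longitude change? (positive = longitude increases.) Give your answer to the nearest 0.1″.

sin φ = 0.826904, cos φ = 0.562343, sin λ = 0.796087, cos λ = 0.605183.
East component: ΔE = −sin λ·ΔX + cos λ·ΔY = −(0.796087)(-373.8) + (0.605183)(-407.2) = 51.15 m.
1° of latitude spans πR/180 = 111177 m; at latitude φ, 1° of longitude spans that × cos φ = 62519.9 m, so Δλ = 51.15 / 62519.9 × 3600 = 2.945″.

Δλ = 2.9″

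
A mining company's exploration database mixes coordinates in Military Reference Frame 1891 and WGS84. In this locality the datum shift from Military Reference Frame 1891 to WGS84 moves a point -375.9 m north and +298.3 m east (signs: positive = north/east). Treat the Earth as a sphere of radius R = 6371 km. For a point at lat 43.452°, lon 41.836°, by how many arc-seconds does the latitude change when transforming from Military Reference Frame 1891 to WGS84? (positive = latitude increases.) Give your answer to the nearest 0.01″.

Δφ = -12.17″

On a sphere of radius R, 1 rad of latitude = R, so Δφ = ΔN / R = -375.9 / 6371000 = -5.9002e-05 rad = -12.170″.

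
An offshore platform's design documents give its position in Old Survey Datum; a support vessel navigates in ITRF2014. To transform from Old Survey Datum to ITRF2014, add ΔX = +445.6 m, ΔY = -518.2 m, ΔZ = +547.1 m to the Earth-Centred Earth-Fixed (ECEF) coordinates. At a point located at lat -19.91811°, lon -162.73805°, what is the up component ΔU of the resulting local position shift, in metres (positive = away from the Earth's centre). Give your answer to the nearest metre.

ΔU = -442 m

At φ = -19.91811°, λ = -162.73805°: sin φ = -0.340677, cos φ = 0.940180, sin λ = -0.296741, cos λ = -0.954958.
ΔU = cos φ cos λ·ΔX + cos φ sin λ·ΔY + sin φ·ΔZ = (0.940180)(-0.954958)(445.6) + (0.940180)(-0.296741)(-518.2) + (-0.340677)(547.1) = -441.89 m.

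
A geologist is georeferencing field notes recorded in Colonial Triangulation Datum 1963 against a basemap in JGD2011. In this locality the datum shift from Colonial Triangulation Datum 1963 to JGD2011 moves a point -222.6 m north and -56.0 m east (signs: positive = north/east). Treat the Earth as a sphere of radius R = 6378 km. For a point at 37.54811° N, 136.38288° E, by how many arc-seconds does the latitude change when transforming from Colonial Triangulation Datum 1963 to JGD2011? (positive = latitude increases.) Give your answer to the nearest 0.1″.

On a sphere of radius R, 1 rad of latitude = R, so Δφ = ΔN / R = -222.6 / 6378000 = -3.4901e-05 rad = -7.199″.

Δφ = -7.2″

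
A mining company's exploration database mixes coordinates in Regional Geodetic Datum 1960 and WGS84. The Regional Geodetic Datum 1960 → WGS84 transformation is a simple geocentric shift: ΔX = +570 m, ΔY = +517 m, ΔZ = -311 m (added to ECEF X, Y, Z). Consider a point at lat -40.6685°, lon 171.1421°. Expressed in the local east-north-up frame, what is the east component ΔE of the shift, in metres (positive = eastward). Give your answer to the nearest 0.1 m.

At φ = -40.6685°, λ = 171.1421°: sin φ = -0.651681, cos φ = 0.758493, sin λ = 0.153984, cos λ = -0.988073.
ΔE = −sin λ·ΔX + cos λ·ΔY = −(0.153984)·(570) + (-0.988073)·(517) = -598.60 m.

ΔE = -598.6 m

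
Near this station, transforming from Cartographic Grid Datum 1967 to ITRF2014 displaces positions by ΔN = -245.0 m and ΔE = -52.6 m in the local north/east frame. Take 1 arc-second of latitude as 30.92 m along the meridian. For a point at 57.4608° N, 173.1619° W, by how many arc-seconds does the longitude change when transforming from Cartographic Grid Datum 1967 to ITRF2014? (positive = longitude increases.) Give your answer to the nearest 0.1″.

At latitude 57.4608°, cos φ = 0.537877.
1″ of longitude at this latitude = 30.92 × cos φ = 16.6311 m, so Δλ = -52.6 / 16.6311 = -3.163″.

Δλ = -3.2″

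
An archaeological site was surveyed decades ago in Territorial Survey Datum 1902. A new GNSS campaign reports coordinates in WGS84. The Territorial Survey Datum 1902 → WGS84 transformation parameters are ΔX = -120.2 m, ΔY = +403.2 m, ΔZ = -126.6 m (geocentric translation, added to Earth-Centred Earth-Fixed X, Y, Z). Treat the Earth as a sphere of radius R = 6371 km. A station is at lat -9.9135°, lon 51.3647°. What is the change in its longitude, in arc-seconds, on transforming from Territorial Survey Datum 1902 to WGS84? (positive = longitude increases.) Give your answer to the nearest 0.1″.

Δλ = 11.4″

sin φ = -0.172161, cos φ = 0.985069, sin λ = 0.781136, cos λ = 0.624361.
East component: ΔE = −sin λ·ΔX + cos λ·ΔY = −(0.781136)(-120.2) + (0.624361)(403.2) = 345.63 m.
1° of latitude spans πR/180 = 111195 m; at latitude φ, 1° of longitude spans that × cos φ = 109534.7 m, so Δλ = 345.63 / 109534.7 × 3600 = 11.360″.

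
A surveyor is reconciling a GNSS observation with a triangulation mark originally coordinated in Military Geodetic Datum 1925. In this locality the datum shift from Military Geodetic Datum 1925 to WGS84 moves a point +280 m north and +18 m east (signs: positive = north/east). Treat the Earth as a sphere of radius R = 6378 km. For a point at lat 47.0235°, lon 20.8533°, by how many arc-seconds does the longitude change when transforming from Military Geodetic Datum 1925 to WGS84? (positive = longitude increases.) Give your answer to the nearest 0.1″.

Δλ = 0.9″

At latitude 47.0235°, cos φ = 0.681698.
One radian of longitude at latitude φ spans R cos φ, so Δλ = ΔE / (R cos φ) = 18.0 / (6378000 × 0.681698) = 4.1400e-06 rad = 0.854″.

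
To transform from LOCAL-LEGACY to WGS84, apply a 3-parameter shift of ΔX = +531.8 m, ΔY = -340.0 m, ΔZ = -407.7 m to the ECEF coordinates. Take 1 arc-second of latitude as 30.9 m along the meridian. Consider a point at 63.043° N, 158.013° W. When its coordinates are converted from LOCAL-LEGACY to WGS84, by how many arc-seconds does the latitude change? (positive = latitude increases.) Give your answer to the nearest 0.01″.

sin φ = 0.891347, cos φ = 0.453322, sin λ = -0.374396, cos λ = -0.927269.
North component: ΔN = −sin φ cos λ·ΔX − sin φ sin λ·ΔY + cos φ·ΔZ = −(0.891347)(-0.927269)(531.8) − (0.891347)(-0.374396)(-340.0) + (0.453322)(-407.7) = 141.26 m.
1° of latitude spans 3600 × 30.90 = 111240 m, so Δφ = 141.26 / 111240 × 3600 = 4.572″.

Δφ = 4.57″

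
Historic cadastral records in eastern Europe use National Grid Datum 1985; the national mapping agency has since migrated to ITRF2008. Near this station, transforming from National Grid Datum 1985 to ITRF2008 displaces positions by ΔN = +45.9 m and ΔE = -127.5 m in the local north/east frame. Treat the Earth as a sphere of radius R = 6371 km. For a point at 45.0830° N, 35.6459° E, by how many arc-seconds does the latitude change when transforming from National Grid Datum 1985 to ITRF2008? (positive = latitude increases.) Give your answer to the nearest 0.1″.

Δφ = 1.5″

On a sphere of radius R, 1 rad of latitude = R, so Δφ = ΔN / R = 45.9 / 6371000 = 7.2045e-06 rad = 1.486″.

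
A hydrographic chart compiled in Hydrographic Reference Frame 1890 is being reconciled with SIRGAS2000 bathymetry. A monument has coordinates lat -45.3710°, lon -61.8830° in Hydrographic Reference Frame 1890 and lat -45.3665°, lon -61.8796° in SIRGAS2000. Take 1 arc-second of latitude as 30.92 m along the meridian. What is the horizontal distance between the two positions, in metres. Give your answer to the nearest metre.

Δφ = -45.3665° − -45.3710° = +0.0045°; Δλ = -61.8796° − -61.8830° = +0.0034°.
1° of latitude = 3600 × 30.92 = 111312 m.
ΔN = Δφ × 111312 = 500.9 m; ΔE = Δλ × 111312 × cos(-45.3710°) = +0.0034 × 111312 × 0.702513 = 265.9 m.
Distance = √(ΔE² + ΔN²) = √(265.9² + 500.9²) = 567.1 m.

567 m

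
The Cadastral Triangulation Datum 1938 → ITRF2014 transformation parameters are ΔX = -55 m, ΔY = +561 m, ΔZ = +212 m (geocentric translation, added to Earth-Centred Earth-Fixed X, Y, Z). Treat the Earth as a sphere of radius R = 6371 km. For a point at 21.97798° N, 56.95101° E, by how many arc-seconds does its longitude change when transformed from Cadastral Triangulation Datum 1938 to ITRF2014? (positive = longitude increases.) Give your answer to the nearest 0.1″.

Δλ = 12.3″

sin φ = 0.374250, cos φ = 0.927328, sin λ = 0.838205, cos λ = 0.545356.
East component: ΔE = −sin λ·ΔX + cos λ·ΔY = −(0.838205)(-55) + (0.545356)(561) = 352.05 m.
1° of latitude spans πR/180 = 111195 m; at latitude φ, 1° of longitude spans that × cos φ = 103114.1 m, so Δλ = 352.05 / 103114.1 × 3600 = 12.291″.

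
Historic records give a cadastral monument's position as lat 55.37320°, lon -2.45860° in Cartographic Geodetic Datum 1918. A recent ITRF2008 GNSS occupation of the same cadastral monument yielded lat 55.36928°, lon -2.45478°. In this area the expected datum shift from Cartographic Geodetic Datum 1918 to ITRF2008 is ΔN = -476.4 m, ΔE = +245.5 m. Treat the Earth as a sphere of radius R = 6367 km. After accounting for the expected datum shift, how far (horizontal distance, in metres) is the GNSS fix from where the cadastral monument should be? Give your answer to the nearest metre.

41 m

Observed coordinate differences: Δφ = -0.00392°, Δλ = +0.00382°.
Converting to metres (1° lat = 111125 m, cos φ = 0.568229): observed ΔN = -435.6 m, observed ΔE = 241.2 m.
Subtracting the expected shift leaves a residual of -435.6 − (-476.4) = 40.8 m north and 241.2 − (245.5) = -4.3 m east.
Residual distance = √(40.8² + (-4.3)²) = 41.0 m.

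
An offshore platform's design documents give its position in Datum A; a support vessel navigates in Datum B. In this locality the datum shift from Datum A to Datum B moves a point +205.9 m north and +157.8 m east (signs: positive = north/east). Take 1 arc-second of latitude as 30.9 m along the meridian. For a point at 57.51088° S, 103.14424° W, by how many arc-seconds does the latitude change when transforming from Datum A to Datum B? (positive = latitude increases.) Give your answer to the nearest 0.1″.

1″ of latitude = 30.90 m, so Δφ = 205.9 / 30.90 = 6.663″.

Δφ = 6.7″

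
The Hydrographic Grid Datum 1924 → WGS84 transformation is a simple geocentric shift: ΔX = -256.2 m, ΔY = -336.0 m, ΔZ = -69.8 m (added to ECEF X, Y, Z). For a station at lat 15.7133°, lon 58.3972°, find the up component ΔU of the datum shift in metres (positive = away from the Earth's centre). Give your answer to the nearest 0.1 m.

ΔU = -423.6 m

The local up (radial) axis is (cos φ cos λ, cos φ sin λ, sin φ), giving ΔU = -129.239 − 275.477 − 18.904 = -423.62 m.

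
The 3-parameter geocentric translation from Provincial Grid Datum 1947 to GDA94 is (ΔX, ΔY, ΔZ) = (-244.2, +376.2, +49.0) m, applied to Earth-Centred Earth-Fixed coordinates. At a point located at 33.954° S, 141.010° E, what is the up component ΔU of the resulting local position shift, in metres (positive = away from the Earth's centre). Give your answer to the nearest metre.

ΔU = 326 m

At φ = -33.954°, λ = 141.010°: sin φ = -0.558527, cos φ = 0.829486, sin λ = 0.629185, cos λ = -0.777256.
ΔU = cos φ cos λ·ΔX + cos φ sin λ·ΔY + sin φ·ΔZ = (0.829486)(-0.777256)(-244.2) + (0.829486)(0.629185)(376.2) + (-0.558527)(49.0) = 326.41 m.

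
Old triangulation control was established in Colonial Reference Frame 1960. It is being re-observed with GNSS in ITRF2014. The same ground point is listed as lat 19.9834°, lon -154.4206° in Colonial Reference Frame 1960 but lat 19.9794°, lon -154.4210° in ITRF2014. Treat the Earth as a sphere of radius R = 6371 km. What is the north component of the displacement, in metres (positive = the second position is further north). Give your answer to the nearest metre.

ΔN = -445 m

Δφ = 19.9794° − 19.9834° = -0.0040°; Δλ = -154.4210° − -154.4206° = -0.0004°.
1° along a meridian = πR/180 = 111195 m.
ΔN = Δφ × 111195 = -444.8 m; ΔE = Δλ × 111195 × cos(19.9834°) = -0.0004 × 111195 × 0.939792 = -41.8 m.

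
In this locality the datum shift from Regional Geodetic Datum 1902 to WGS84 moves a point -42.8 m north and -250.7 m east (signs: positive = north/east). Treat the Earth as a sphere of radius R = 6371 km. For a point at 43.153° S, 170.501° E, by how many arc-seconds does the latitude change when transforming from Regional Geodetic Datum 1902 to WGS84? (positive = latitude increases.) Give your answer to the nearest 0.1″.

On a sphere of radius R, 1 rad of latitude = R, so Δφ = ΔN / R = -42.8 / 6371000 = -6.7179e-06 rad = -1.386″.

Δφ = -1.4″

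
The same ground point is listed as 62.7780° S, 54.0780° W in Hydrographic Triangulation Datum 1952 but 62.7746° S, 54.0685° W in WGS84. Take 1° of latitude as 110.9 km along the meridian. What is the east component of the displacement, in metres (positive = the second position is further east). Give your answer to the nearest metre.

ΔE = 482 m

Δφ = -62.7746° − -62.7780° = +0.0034°; Δλ = -54.0685° − -54.0780° = +0.0095°.
ΔN = Δφ × 110900 = 377.1 m; ΔE = Δλ × 110900 × cos(-62.7780°) = +0.0095 × 110900 × 0.457439 = 481.9 m.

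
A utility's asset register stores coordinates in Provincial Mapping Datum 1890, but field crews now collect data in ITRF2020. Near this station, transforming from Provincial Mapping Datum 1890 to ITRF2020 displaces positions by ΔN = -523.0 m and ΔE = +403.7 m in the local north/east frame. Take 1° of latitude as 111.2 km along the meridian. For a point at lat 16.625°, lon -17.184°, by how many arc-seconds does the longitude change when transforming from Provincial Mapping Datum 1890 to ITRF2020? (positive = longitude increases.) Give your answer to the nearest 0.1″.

At latitude 16.625°, cos φ = 0.958198.
1° of longitude at this latitude = 111.2 × cos φ = 106.55 km, so Δλ = 403.7 / 106551.6 = 0.0037888° = 13.640″.

Δλ = 13.6″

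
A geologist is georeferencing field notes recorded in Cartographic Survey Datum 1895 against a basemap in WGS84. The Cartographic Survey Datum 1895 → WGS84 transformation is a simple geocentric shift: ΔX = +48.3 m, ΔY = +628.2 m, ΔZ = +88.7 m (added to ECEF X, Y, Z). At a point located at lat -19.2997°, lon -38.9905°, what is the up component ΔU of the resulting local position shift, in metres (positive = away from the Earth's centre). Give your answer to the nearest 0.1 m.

ΔU = -366.9 m

At φ = -19.2997°, λ = -38.9905°: sin φ = -0.330509, cos φ = 0.943803, sin λ = -0.629192, cos λ = 0.777250.
ΔU = cos φ cos λ·ΔX + cos φ sin λ·ΔY + sin φ·ΔZ = (0.943803)(0.777250)(48.3) + (0.943803)(-0.629192)(628.2) + (-0.330509)(88.7) = -366.93 m.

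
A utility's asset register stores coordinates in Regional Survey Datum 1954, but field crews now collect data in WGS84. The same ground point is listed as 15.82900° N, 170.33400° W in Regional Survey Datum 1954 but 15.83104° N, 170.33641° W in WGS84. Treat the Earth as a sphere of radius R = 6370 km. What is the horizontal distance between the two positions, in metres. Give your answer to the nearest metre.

Δφ = 15.83104° − 15.82900° = +0.00204°; Δλ = -170.33641° − -170.33400° = -0.00241°.
1° along a meridian = πR/180 = 111177 m.
ΔN = Δφ × 111177 = 226.8 m; ΔE = Δλ × 111177 × cos(15.82900°) = -0.00241 × 111177 × 0.962080 = -257.8 m.
Distance = √(ΔE² + ΔN²) = √((-257.8)² + 226.8²) = 343.3 m.

343 m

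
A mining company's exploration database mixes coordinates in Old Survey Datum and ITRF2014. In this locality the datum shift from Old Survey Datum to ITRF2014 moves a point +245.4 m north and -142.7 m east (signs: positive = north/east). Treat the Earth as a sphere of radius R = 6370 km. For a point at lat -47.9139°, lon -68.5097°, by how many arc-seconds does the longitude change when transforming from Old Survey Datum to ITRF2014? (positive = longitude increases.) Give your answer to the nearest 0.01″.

Δλ = -6.89″

At latitude -47.9139°, cos φ = 0.670247.
One radian of longitude at latitude φ spans R cos φ, so Δλ = ΔE / (R cos φ) = -142.7 / (6370000 × 0.670247) = -3.3423e-05 rad = -6.894″.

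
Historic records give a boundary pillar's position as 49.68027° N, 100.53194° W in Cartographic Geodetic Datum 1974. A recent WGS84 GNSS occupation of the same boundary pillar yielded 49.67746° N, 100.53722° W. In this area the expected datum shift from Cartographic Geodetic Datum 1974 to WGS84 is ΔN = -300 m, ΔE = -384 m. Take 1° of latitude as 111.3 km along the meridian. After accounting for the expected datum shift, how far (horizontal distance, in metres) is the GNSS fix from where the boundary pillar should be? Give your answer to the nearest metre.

Observed coordinate differences: Δφ = -0.00281°, Δλ = -0.00528°.
Converting to metres (1° lat = 111300 m, cos φ = 0.647052): observed ΔN = -312.8 m, observed ΔE = -380.2 m.
Subtracting the expected shift leaves a residual of -312.8 − (-300) = -12.8 m north and -380.2 − (-384) = 3.8 m east.
Residual distance = √((-12.8)² + 3.8²) = 13.3 m.

13 m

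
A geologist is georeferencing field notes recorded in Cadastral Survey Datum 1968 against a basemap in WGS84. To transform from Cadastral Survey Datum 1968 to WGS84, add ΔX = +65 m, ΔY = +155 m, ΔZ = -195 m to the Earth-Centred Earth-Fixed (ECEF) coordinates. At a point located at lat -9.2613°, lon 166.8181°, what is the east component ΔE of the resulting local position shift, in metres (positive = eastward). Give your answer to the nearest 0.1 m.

At φ = -9.2613°, λ = 166.8181°: sin φ = -0.160937, cos φ = 0.986965, sin λ = 0.228043, cos λ = -0.973651.
ΔE = −sin λ·ΔX + cos λ·ΔY = −(0.228043)·(65) + (-0.973651)·(155) = -165.74 m.

ΔE = -165.7 m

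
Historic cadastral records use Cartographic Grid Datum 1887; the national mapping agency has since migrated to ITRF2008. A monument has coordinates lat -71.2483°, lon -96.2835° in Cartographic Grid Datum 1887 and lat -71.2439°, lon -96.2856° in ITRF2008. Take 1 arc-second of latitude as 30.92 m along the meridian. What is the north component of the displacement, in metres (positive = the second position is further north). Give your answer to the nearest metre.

ΔN = 490 m

Δφ = -71.2439° − -71.2483° = +0.0044°; Δλ = -96.2856° − -96.2835° = -0.0021°.
1° of latitude = 3600 × 30.92 = 111312 m.
ΔN = Δφ × 111312 = 489.8 m; ΔE = Δλ × 111312 × cos(-71.2483°) = -0.0021 × 111312 × 0.321468 = -75.1 m.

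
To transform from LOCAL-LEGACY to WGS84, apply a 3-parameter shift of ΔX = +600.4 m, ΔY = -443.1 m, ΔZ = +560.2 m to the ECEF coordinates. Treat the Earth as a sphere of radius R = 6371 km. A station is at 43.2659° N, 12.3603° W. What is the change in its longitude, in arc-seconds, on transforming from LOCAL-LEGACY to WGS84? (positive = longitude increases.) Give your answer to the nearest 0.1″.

Δλ = -13.5″

sin φ = 0.685385, cos φ = 0.728181, sin λ = -0.214059, cos λ = 0.976821.
East component: ΔE = −sin λ·ΔX + cos λ·ΔY = −(-0.214059)(600.4) + (0.976821)(-443.1) = -304.31 m.
1° of latitude spans πR/180 = 111195 m; at latitude φ, 1° of longitude spans that × cos φ = 80970.0 m, so Δλ = -304.31 / 80970.0 × 3600 = -13.530″.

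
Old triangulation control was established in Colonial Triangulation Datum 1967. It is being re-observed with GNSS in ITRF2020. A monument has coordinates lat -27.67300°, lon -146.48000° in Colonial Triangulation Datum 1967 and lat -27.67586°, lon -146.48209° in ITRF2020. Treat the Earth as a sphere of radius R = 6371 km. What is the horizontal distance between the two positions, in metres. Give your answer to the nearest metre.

379 m

Δφ = -27.67586° − -27.67300° = -0.00286°; Δλ = -146.48209° − -146.48000° = -0.00209°.
1° along a meridian = πR/180 = 111195 m.
ΔN = Δφ × 111195 = -318.0 m; ΔE = Δλ × 111195 × cos(-27.67300°) = -0.00209 × 111195 × 0.885613 = -205.8 m.
Distance = √(ΔE² + ΔN²) = √((-205.8)² + (-318.0)²) = 378.8 m.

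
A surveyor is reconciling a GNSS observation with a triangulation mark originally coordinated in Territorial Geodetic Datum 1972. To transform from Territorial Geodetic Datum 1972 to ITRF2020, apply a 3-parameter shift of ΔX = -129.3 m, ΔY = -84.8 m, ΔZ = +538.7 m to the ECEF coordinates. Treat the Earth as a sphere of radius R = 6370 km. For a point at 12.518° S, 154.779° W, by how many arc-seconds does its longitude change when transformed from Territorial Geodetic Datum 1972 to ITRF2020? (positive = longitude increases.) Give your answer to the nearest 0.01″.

Δλ = 0.72″

sin φ = -0.216746, cos φ = 0.976228, sin λ = -0.426111, cos λ = -0.904671.
East component: ΔE = −sin λ·ΔX + cos λ·ΔY = −(-0.426111)(-129.3) + (-0.904671)(-84.8) = 21.62 m.
1° of latitude spans πR/180 = 111177 m; at latitude φ, 1° of longitude spans that × cos φ = 108534.6 m, so Δλ = 21.62 / 108534.6 × 3600 = 0.717″.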